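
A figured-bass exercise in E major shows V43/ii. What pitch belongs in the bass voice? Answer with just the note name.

G#

The applied chord V43/ii is rooted on C#: C#-E#-G#-B.
The figure 43 means second inversion — the fifth is in the bass.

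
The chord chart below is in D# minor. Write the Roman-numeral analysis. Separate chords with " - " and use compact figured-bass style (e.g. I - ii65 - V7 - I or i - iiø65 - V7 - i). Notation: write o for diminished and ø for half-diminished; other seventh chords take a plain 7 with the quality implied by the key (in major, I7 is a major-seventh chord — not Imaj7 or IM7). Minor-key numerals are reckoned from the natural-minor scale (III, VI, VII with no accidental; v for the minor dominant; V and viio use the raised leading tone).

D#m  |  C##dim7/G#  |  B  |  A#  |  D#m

i - viio43 - VI - V - i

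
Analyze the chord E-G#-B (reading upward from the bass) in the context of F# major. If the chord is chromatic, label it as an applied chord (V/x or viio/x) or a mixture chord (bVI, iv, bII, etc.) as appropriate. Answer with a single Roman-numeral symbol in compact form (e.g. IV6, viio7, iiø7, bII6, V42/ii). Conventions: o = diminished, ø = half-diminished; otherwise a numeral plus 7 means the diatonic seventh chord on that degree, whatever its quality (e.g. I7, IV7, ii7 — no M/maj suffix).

bVII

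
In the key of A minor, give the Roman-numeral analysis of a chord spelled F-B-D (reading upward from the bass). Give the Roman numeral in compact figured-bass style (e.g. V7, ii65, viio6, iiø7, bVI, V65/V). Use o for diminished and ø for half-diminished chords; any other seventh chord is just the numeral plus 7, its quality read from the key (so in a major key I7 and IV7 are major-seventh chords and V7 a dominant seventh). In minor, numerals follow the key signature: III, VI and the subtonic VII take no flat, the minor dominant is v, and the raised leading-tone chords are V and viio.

The pitches B-D-F form a diminished triad rooted on B.
B is scale degree 2 in A minor, and a diminished triad on that degree is written iio.
With F in the bass the chord is in second inversion, so the figured bass is 64.

iio64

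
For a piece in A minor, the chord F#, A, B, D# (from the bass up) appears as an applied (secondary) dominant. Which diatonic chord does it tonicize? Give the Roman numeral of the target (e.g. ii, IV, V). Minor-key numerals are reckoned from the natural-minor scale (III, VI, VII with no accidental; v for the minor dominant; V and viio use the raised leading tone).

V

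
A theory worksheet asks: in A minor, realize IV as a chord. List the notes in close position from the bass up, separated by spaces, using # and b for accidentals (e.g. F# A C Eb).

Scale degree 4 in A minor is D; here the chord built on it is altered to a major triad. IV is the major subdominant, borrowed from the parallel major.
So the chord is D-F#-A.

D F# A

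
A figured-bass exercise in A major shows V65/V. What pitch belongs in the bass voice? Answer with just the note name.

The applied chord V65/V is rooted on B: B-D#-F#-A.
The figure 65 means first inversion — the third is in the bass.

D#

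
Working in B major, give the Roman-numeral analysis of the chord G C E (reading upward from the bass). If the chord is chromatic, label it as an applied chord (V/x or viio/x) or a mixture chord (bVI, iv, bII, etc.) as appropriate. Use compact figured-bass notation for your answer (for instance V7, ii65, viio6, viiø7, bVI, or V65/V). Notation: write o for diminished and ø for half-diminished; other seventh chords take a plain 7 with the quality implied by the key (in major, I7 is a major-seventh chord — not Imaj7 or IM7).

bII64

Stacked in thirds the chord is C-E-G: a major triad on C.
C is the lowered second degree of B major (diatonic 2 would be C#). This is the Neapolitan chord — a major triad on the lowered second degree.
With G in the bass the chord is in second inversion, so the figured bass is 64.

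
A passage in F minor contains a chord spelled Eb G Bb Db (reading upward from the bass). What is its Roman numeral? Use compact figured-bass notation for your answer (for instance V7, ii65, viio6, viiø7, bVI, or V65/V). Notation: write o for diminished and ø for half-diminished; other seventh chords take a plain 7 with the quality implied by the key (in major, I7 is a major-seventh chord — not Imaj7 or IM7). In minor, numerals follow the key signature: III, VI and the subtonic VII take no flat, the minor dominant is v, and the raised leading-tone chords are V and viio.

VII7

Stacked in thirds the chord is Eb-G-Bb-Db: a dominant seventh chord on Eb.
In F minor, Eb is the subtonic; the diatonic dominant seventh chord there is VII7.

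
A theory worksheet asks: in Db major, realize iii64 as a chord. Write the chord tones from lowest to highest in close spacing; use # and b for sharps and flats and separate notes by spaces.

C F Ab

The numeral's case and figure indicate a minor triad. In Db major its root, the mediant, is F.
Stacking thirds from F gives F-Ab-C.
The figured bass 64 indicates second inversion, placing the fifth (C) in the bass: C-F-Ab.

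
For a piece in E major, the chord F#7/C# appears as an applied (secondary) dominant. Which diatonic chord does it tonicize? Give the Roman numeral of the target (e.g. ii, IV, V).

V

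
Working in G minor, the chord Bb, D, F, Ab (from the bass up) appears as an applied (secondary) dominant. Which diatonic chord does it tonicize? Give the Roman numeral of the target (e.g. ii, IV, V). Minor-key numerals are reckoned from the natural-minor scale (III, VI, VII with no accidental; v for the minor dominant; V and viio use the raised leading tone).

The chord is a dominant seventh chord on Bb.
A dominant resolves down a perfect fifth: Bb → Eb. In G minor, Eb is scale degree 6, i.e. VI.

VI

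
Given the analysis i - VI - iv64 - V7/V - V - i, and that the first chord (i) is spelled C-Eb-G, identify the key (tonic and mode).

The anchor chord is a minor triad on C, labeled i.
If C is scale degree 1 and the mode makes that degree carry a minor triad, the tonic is C and the mode is minor.

C minor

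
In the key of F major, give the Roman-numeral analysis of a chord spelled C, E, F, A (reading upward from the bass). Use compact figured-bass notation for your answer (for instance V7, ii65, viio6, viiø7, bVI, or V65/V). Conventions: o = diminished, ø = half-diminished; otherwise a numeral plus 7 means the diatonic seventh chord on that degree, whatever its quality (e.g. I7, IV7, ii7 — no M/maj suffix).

I43

The pitches F-A-C-E form a major seventh chord rooted on F.
F is scale degree 1 in F major, and a major seventh chord on that degree is written I7.
With C in the bass the chord is in second inversion, so the figured bass is 43.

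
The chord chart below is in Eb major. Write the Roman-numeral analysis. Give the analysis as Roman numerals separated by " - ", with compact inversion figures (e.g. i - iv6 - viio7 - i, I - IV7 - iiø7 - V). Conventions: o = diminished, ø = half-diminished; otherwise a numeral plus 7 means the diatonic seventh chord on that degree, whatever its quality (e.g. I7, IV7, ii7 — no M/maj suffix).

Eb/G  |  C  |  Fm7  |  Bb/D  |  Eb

I6 - V/ii - ii7 - V6 - I

Eb/G: major triad on Eb = scale degree 1 → I6.
C: chromatic; C is V of ii, so V/ii.
Fm7 has root F, degree 2 in Eb major, so ii7.
Bb/D has root Bb, degree 5 in Eb major, so V6.
Eb has root Eb, degree 1 in Eb major, so I.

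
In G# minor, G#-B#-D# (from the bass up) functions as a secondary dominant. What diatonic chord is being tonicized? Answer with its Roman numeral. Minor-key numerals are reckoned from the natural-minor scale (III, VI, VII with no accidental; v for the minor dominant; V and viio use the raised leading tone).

iv

The chord is a major triad on G#.
A dominant resolves down a perfect fifth: G# → C#. In G# minor, C# is scale degree 4, i.e. iv.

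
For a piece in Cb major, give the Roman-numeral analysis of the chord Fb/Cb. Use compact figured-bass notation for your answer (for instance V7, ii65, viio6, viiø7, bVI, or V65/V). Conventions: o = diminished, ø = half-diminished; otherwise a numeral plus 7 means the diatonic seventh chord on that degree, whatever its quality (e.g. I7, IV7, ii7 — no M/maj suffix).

IV64

Stacked in thirds the chord is Fb-Ab-Cb: a major triad on Fb.
Fb is scale degree 4 in Cb major, and a major triad on that degree is written IV.
With Cb in the bass the chord is in second inversion, so the figured bass is 64.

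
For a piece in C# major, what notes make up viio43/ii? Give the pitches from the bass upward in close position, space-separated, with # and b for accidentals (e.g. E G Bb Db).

viio43/ii is a secondary leading-tone chord. The target ii is D# in C# major; the applied chord is rooted a semitone below, on C##.
Building a fully diminished seventh chord on C## gives C##-E#-G#-B.
The figured bass 43 indicates second inversion, placing the fifth (G#) in the bass: G#-B-C##-E#.

G# B C## E#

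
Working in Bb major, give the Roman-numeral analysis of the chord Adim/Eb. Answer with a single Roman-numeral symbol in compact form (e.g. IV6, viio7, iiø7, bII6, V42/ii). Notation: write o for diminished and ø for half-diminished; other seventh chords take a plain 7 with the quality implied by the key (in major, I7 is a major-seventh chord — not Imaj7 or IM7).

viio64

Stacked in thirds the chord is A-C-Eb: a diminished triad on A.
A is scale degree 7 in Bb major, and a diminished triad on that degree is written viio.
With Eb in the bass the chord is in second inversion, so the figured bass is 64.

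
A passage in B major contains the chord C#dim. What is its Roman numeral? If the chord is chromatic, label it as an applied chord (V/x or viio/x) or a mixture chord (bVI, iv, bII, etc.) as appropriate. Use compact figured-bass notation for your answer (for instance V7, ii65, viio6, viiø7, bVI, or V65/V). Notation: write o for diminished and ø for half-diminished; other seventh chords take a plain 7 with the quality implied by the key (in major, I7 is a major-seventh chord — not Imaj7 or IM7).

iio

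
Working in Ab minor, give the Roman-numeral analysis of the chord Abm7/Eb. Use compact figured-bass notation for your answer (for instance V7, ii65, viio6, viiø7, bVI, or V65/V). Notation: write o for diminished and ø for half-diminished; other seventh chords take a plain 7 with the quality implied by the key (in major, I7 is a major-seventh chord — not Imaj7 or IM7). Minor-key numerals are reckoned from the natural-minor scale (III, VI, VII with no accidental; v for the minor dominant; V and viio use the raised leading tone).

i43

Stacked in thirds the chord is Ab-Cb-Eb-Gb: a minor seventh chord on Ab.
Ab is scale degree 1 in Ab minor, and a minor seventh chord on that degree is written i7.
With Eb in the bass the chord is in second inversion, so the figured bass is 43.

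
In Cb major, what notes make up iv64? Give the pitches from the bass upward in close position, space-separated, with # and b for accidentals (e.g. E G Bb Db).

Cb Fb Abb

Scale degree 4 in Cb major is Fb; here the chord built on it is altered to a minor triad. iv64 is the minor subdominant, borrowed from the parallel minor.
So the chord is Fb-Abb-Cb.
The figured bass 64 indicates second inversion, placing the fifth (Cb) in the bass: Cb-Fb-Abb.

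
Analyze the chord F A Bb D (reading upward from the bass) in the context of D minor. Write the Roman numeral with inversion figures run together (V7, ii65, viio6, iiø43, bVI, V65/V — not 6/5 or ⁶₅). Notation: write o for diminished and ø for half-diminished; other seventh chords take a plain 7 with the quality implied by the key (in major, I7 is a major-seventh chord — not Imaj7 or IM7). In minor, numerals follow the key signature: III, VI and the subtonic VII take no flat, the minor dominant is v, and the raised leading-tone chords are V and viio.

VI43

Stacked in thirds the chord is Bb-D-F-A: a major seventh chord on Bb.
Bb is scale degree 6 in D minor, and a major seventh chord on that degree is written VI7.
With F in the bass the chord is in second inversion, so the figured bass is 43.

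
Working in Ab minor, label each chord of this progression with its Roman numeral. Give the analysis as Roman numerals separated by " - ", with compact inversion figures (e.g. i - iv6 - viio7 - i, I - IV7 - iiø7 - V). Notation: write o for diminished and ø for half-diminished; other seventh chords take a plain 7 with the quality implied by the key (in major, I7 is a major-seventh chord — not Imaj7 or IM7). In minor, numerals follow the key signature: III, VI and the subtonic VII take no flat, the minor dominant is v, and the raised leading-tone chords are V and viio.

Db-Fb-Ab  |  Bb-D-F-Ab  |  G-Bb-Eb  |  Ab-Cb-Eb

Db-Fb-Ab: minor triad on Db = scale degree 4 → iv.
Bb-D-F-Ab: chromatic; Bb is V of V, so V7/V.
G-Bb-Eb has root Eb, degree 5 in Ab minor, so V6.
Ab-Cb-Eb: root Ab is the tonic; minor triad there is i.

iv - V7/V - V6 - i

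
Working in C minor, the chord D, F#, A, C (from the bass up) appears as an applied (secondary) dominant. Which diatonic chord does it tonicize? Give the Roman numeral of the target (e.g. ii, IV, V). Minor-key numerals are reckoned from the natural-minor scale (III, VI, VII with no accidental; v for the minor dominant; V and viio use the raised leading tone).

V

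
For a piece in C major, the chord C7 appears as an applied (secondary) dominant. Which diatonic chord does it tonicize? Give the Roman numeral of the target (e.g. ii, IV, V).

The chord is a dominant seventh chord on C.
A dominant resolves down a perfect fifth: C → F. In C major, F is scale degree 4, i.e. IV.

IV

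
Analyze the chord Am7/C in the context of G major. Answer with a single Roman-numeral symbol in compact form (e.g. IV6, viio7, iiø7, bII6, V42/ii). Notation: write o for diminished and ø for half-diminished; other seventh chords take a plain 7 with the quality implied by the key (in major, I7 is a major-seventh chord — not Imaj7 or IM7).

ii65

Stacked in thirds the chord is A-C-E-G: a minor seventh chord on A.
A is scale degree 2 in G major, and a minor seventh chord on that degree is written ii7.
With C in the bass the chord is in first inversion, so the figured bass is 65.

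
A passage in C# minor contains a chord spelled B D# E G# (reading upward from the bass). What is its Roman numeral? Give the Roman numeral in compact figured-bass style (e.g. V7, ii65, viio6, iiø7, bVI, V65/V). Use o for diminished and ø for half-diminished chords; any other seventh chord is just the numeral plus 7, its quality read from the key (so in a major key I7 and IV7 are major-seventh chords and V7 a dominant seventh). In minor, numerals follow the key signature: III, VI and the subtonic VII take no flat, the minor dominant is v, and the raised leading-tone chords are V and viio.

III43

Stacked in thirds the chord is E-G#-B-D#: a major seventh chord on E.
In C# minor, E is the mediant; the diatonic major seventh chord there is III7.
With B in the bass the chord is in second inversion, so the figured bass is 43.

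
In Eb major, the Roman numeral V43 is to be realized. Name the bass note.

F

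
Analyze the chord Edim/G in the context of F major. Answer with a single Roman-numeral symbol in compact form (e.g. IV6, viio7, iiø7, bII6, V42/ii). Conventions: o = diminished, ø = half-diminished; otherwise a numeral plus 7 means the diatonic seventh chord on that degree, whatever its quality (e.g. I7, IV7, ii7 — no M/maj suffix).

viio6

The pitches E-G-Bb form a diminished triad rooted on E.
E is scale degree 7 in F major, and a diminished triad on that degree is written viio.
With G in the bass the chord is in first inversion, so the figured bass is 6.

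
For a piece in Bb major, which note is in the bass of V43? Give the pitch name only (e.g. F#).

V in Bb major has root F; the chord is F-A-C-Eb.
The figure 43 means second inversion — the fifth is in the bass.

C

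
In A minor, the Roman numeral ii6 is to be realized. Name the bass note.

ii in A minor has root B; the chord is B-D-F#.
The figure 6 means first inversion — the third is in the bass.

D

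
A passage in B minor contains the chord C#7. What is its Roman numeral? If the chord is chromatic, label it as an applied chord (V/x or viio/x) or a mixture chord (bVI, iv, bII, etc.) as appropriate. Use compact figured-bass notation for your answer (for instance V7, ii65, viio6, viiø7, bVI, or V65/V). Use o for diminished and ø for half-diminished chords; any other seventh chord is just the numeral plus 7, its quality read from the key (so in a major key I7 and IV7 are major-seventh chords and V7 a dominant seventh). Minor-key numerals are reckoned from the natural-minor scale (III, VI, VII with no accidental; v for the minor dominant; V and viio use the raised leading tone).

V7/V

The pitches C#-E#-G#-B form a dominant seventh chord rooted on C#.
C# is not a diatonic chord root with this quality in B minor, but it lies a perfect fifth above F# (V), so the chord functions as an applied dominant of V.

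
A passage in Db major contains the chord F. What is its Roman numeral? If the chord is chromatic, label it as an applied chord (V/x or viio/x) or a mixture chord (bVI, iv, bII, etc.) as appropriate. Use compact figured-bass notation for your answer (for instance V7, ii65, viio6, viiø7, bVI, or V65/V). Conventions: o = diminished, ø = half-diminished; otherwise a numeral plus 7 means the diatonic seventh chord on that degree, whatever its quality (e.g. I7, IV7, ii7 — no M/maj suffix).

The pitches F-A-C form a major triad rooted on F.
F is not a diatonic chord root with this quality in Db major, but it lies a perfect fifth above Bb (vi), so the chord functions as an applied dominant of vi.

V/vi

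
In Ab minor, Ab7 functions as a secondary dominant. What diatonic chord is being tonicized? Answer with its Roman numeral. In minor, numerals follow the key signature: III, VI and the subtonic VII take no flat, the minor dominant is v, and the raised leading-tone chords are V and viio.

iv

The chord is a dominant seventh chord on Ab.
A dominant resolves down a perfect fifth: Ab → Db. In Ab minor, Db is scale degree 4, i.e. iv.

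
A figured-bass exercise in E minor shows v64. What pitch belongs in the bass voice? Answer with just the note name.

F#

v in E minor has root B; the chord is B-D-F#.
The figure 64 means second inversion — the fifth is in the bass.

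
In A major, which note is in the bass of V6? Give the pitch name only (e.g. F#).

V in A major has root E; the chord is E-G#-B.
The figure 6 means first inversion — the third is in the bass.

G#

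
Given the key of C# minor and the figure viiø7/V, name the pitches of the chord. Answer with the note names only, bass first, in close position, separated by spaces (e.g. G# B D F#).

F## A# C# E#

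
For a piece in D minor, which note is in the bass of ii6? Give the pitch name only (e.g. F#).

ii in D minor has root E; the chord is E-G-B.
The figure 6 means first inversion — the third is in the bass.

G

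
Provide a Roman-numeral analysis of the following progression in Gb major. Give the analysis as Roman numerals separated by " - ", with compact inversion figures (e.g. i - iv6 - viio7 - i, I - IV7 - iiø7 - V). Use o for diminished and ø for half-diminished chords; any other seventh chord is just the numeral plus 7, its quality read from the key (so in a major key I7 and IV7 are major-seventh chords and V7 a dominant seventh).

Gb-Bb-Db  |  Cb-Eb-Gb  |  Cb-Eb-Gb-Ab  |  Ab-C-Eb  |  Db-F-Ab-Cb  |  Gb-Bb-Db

I - IV - ii65 - V/V - V7 - I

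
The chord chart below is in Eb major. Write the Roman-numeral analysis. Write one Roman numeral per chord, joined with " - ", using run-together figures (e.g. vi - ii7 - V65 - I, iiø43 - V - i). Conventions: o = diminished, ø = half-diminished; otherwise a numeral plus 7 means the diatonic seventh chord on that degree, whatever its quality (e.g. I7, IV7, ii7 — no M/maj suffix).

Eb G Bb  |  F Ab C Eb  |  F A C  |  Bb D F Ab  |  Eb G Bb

Eb-G-Bb has root Eb, degree 1 in Eb major, so I.
F-Ab-C-Eb: root F is the supertonic; minor seventh chord there is ii7.
F-A-C is the secondary dominant of V (major triad on F): V/V.
Bb-D-F-Ab: dominant seventh chord on Bb = scale degree 5 → V7.
Eb-G-Bb has root Eb, degree 1 in Eb major, so I.

I - ii7 - V/V - V7 - I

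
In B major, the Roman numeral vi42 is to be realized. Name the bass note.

F#

vi in B major has root G#; the chord is G#-B-D#-F#.
The figure 42 means third inversion — the seventh is in the bass.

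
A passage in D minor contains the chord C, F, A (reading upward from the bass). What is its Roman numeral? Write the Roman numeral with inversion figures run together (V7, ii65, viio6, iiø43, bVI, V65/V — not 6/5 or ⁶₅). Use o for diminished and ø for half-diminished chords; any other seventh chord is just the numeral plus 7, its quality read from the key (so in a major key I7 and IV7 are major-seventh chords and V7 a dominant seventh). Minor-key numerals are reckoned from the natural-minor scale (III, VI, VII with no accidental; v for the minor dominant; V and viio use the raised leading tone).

III64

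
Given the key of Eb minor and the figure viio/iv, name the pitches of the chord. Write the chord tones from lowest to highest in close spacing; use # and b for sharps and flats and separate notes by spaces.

G Bb Db

The slash marks an applied leading-tone chord: viio of iv. In Eb minor, iv is Ab, so the leading tone to it is G, a half step below.
Building a diminished triad on G gives G-Bb-Db.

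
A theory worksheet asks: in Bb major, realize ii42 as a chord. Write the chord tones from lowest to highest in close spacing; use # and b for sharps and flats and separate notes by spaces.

Bb C Eb G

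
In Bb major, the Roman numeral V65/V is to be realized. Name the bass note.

E

The applied chord V65/V is rooted on C: C-E-G-Bb.
The figure 65 means first inversion — the third is in the bass.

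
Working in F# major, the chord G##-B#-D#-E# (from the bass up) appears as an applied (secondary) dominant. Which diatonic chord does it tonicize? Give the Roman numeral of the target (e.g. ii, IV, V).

iii

The chord is a dominant seventh chord on E#.
A dominant resolves down a perfect fifth: E# → A#. In F# major, A# is scale degree 3, i.e. iii.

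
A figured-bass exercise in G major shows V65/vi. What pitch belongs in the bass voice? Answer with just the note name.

D#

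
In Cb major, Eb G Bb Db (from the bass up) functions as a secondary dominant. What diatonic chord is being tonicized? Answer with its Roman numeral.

vi

The chord is a dominant seventh chord on Eb.
A dominant resolves down a perfect fifth: Eb → Ab. In Cb major, Ab is scale degree 6, i.e. vi.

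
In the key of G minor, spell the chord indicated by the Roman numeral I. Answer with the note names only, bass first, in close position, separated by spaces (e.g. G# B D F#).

G B D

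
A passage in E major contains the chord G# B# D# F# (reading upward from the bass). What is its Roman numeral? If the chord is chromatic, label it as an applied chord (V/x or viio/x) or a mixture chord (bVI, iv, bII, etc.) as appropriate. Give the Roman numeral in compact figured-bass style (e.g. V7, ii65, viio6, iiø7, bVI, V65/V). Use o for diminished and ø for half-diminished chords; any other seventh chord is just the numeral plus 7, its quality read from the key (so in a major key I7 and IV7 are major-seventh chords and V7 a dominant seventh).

V7/vi

Stacked in thirds the chord is G#-B#-D#-F#: a dominant seventh chord on G#.
G# is not a diatonic chord root with this quality in E major, but it lies a perfect fifth above C# (vi), so the chord functions as an applied dominant of vi.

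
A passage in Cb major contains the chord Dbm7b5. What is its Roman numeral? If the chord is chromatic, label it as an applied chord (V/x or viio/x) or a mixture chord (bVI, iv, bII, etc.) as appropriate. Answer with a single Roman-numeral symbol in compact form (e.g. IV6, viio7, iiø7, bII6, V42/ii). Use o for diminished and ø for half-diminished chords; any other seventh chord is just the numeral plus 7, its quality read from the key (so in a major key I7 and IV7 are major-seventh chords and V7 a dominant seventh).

The pitches Db-Fb-Abb-Cb form a half-diminished seventh chord rooted on Db.
Db is the second degree of Cb major. This is the half-diminished supertonic seventh, borrowed from the parallel minor.

iiø7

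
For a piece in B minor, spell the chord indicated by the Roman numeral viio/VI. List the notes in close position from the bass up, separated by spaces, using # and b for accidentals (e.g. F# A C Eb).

F# A C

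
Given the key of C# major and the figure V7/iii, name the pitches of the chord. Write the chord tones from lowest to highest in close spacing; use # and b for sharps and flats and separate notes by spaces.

V7/iii is a secondary dominant — the dominant seventh of iii. iii in C# major is E#, so the applied chord's root is B#, a perfect fifth above.
Building a dominant seventh chord on B# gives B#-D##-F##-A#.

B# D## F## A#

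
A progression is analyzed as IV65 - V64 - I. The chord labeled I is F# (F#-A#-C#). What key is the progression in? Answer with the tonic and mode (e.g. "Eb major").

F# major

The anchor chord is a major triad on F#, labeled I.
If F# is scale degree 1 and the mode makes that degree carry a major triad, the tonic is F# and the mode is major.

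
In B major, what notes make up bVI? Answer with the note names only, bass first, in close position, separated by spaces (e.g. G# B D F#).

G B D

bVI is a major triad on the lowered sixth degree, borrowed from the parallel minor. In B major that root is G.
So the chord is G-B-D, a major triad.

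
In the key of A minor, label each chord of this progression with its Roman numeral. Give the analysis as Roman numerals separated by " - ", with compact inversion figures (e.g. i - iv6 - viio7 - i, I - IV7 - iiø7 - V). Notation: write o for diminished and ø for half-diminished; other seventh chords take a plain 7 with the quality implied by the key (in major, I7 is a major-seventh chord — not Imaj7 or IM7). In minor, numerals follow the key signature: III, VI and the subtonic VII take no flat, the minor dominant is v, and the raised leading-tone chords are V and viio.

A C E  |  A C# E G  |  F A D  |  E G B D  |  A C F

A-C-E: minor triad on A = scale degree 1 → i.
A-C#-E-G: chromatic; A is V of iv, so V7/iv.
F-A-D: root D is the subdominant; minor triad there is iv6.
E-G-B-D has root E, degree 5 in A minor, so v7.
A-C-F has root F, degree 6 in A minor, so VI6.

i - V7/iv - iv6 - v7 - VI6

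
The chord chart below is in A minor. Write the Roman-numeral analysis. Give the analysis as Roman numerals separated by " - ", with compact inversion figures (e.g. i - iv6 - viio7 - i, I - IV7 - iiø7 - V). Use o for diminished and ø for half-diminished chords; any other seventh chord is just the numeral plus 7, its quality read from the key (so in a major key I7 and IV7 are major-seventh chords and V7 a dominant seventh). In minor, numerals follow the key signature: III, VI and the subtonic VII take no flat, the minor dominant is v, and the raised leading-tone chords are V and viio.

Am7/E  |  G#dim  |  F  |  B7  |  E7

Am7/E has root A, degree 1 in A minor, so i43.
G#dim has root G#, degree 7 in A minor, so viio.
F has root F, degree 6 in A minor, so VI.
B7 is the secondary dominant of V (dominant seventh chord on B): V7/V.
E7 has root E, degree 5 in A minor, so V7.

i43 - viio - VI - V7/V - V7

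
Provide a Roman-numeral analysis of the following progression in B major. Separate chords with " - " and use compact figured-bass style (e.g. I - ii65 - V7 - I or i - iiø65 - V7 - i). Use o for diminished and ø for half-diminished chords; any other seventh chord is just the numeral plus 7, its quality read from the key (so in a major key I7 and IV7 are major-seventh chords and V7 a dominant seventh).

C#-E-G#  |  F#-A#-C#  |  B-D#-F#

ii - V - I

C#-E-G#: root C# is the supertonic; minor triad there is ii.
F#-A#-C#: major triad on F# = scale degree 5 → V.
B-D#-F#: root B is the tonic; major triad there is I.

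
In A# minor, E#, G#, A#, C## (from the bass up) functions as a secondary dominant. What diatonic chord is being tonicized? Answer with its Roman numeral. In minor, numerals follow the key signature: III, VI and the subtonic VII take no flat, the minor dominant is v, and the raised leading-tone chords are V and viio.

iv

The chord is a dominant seventh chord on A#.
A dominant resolves down a perfect fifth: A# → D#. In A# minor, D# is scale degree 4, i.e. iv.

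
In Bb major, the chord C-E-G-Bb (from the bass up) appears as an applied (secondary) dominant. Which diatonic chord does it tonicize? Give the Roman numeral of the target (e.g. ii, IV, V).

The chord is a dominant seventh chord on C.
A dominant resolves down a perfect fifth: C → F. In Bb major, F is scale degree 5, i.e. V.

V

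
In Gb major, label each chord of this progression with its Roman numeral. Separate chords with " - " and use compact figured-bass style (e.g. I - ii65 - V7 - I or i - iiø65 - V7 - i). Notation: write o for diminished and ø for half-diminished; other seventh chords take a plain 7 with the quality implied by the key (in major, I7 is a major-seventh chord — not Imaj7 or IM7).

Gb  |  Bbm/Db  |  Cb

I - iii6 - IV

Gb: major triad on Gb = scale degree 1 → I.
Bbm/Db: minor triad on Bb = scale degree 3 → iii6.
Cb: root Cb is the subdominant; major triad there is IV.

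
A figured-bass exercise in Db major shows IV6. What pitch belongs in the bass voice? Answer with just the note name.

IV in Db major has root Gb; the chord is Gb-Bb-Db.
The figure 6 means first inversion — the third is in the bass.

Bb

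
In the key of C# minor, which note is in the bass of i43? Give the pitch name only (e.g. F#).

i in C# minor has root C#; the chord is C#-E-G#-B.
The figure 43 means second inversion — the fifth is in the bass.

G#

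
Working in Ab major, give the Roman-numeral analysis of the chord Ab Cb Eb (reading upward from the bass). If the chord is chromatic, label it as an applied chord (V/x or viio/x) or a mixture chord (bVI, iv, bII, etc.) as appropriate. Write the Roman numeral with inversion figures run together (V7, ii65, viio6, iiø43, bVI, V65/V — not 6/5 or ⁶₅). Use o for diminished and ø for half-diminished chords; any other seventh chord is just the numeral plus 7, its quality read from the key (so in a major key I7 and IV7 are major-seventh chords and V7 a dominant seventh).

Stacked in thirds the chord is Ab-Cb-Eb: a minor triad on Ab.
Ab is the first degree of Ab major. This is the minor tonic, borrowed from the parallel minor.

i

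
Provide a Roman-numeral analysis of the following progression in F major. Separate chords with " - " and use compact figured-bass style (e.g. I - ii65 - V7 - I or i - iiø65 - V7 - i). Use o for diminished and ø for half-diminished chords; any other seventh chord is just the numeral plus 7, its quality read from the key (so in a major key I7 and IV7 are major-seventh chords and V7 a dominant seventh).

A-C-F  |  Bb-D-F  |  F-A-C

A-C-F has root F, degree 1 in F major, so I6.
Bb-D-F has root Bb, degree 4 in F major, so IV.
F-A-C has root F, degree 1 in F major, so I.

I6 - IV - I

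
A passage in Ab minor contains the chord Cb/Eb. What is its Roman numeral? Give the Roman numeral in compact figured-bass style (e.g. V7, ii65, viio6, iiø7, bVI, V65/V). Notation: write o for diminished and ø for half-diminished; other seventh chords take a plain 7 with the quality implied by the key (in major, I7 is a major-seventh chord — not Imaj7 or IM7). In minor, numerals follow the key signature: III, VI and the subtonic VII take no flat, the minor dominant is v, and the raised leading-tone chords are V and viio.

III6

The pitches Cb-Eb-Gb form a major triad rooted on Cb.
In Ab minor, Cb is the mediant; the diatonic major triad there is III.
With Eb in the bass the chord is in first inversion, so the figured bass is 6.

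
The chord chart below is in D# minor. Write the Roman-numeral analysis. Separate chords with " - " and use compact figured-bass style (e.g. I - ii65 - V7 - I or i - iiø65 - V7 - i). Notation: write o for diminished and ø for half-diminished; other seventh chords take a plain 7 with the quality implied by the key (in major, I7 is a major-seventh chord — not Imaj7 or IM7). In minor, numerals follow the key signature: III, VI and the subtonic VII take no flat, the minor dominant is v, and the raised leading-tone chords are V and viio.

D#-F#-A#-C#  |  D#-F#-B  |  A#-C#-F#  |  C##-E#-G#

i7 - VI6 - III6 - viio

D#-F#-A#-C#: minor seventh chord on D# = scale degree 1 → i7.
D#-F#-B: root B is the submediant; major triad there is VI6.
A#-C#-F#: root F# is the mediant; major triad there is III6.
C##-E#-G# has root C##, degree 7 in D# minor, so viio.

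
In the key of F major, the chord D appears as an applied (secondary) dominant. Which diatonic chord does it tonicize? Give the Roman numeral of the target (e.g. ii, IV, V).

The chord is a major triad on D.
A dominant resolves down a perfect fifth: D → G. In F major, G is scale degree 2, i.e. ii.

ii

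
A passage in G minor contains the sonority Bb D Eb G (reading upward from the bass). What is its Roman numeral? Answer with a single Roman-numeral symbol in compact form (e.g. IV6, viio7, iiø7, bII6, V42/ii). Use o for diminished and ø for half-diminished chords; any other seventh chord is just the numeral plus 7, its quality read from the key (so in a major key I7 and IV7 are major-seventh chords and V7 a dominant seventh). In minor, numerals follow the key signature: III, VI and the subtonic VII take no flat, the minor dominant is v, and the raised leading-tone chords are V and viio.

VI43

The pitches Eb-G-Bb-D form a major seventh chord rooted on Eb.
Eb is scale degree 6 in G minor, and a major seventh chord on that degree is written VI7.
With Bb in the bass the chord is in second inversion, so the figured bass is 43.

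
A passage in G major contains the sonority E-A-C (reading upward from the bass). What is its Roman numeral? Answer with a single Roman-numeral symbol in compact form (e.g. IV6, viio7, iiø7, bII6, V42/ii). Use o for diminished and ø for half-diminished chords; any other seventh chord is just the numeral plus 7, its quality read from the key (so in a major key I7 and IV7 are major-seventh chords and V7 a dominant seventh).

The pitches A-C-E form a minor triad rooted on A.
In G major, A is the supertonic; the diatonic minor triad there is ii.
With E in the bass the chord is in second inversion, so the figured bass is 64.

ii64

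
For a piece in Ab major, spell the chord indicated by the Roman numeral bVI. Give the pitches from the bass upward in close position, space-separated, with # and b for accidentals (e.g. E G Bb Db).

Fb Ab Cb

bVI is a major triad on the lowered sixth degree, borrowed from the parallel minor. In Ab major that root is Fb.
So the chord is Fb-Ab-Cb, a major triad.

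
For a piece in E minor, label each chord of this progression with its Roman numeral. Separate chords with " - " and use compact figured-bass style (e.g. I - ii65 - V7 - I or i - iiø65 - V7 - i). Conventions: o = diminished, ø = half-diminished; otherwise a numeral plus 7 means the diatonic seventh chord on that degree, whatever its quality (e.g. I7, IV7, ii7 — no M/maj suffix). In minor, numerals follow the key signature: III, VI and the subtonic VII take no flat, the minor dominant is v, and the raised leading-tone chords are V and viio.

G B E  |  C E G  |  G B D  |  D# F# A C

i6 - VI - III - viio7

G-B-E: minor triad on E = scale degree 1 → i6.
C-E-G: major triad on C = scale degree 6 → VI.
G-B-D: major triad on G = scale degree 3 → III.
D#-F#-A-C has root D#, degree 7 in E minor, so viio7.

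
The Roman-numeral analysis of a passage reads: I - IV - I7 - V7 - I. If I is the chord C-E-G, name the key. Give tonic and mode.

I is given as C-E-G — a major triad with root C.
If C is scale degree 1 and the mode makes that degree carry a major triad, the tonic is C and the mode is major.

C major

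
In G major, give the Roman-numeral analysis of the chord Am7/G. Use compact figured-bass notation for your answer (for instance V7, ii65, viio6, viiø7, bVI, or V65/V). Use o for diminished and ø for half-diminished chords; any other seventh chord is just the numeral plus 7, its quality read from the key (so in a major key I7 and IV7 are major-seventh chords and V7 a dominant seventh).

Stacked in thirds the chord is A-C-E-G: a minor seventh chord on A.
In G major, A is the supertonic; the diatonic minor seventh chord there is ii7.
With G in the bass the chord is in third inversion, so the figured bass is 42.

ii42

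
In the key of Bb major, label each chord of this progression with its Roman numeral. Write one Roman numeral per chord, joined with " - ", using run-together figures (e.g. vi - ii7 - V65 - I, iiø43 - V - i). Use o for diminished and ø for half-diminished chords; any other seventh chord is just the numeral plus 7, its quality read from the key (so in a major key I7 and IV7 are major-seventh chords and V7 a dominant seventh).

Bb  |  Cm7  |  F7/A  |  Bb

I - ii7 - V65 - I

Bb: major triad on Bb = scale degree 1 → I.
Cm7 has root C, degree 2 in Bb major, so ii7.
F7/A has root F, degree 5 in Bb major, so V65.
Bb: major triad on Bb = scale degree 1 → I.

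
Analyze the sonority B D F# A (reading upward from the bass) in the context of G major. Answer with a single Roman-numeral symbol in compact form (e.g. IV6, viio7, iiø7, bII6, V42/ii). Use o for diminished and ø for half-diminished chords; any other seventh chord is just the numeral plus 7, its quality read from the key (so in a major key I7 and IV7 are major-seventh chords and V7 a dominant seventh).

Stacked in thirds the chord is B-D-F#-A: a minor seventh chord on B.
B is scale degree 3 in G major, and a minor seventh chord on that degree is written iii7.

iii7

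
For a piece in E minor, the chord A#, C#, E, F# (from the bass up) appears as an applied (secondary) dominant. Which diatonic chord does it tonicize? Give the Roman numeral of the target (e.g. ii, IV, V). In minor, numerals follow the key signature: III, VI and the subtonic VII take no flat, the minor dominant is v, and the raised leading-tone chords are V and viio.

V

The chord is a dominant seventh chord on F#.
A dominant resolves down a perfect fifth: F# → B. In E minor, B is scale degree 5, i.e. V.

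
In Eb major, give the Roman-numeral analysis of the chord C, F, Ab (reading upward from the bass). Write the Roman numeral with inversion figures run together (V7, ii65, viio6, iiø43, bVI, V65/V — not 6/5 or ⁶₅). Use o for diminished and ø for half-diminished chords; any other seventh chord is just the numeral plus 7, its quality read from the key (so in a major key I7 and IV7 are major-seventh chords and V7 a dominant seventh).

ii64

Stacked in thirds the chord is F-Ab-C: a minor triad on F.
F is scale degree 2 in Eb major, and a minor triad on that degree is written ii.
With C in the bass the chord is in second inversion, so the figured bass is 64.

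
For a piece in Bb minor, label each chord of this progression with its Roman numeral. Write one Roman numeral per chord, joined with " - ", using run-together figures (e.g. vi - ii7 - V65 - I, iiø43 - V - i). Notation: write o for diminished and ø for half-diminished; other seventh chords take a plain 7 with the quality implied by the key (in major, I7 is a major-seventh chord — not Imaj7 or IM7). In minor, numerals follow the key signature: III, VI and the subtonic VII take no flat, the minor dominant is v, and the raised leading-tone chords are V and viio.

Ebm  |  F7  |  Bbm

Ebm: root Eb is the subdominant; minor triad there is iv.
F7: root F is the dominant; dominant seventh chord there is V7.
Bbm has root Bb, degree 1 in Bb minor, so i.

iv - V7 - i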